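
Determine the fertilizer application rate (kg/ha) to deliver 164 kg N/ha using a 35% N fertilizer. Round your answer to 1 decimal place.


Step 1: Fertilizer rate = target N / (N content / 100)
Step 2: Rate = 164 / (35 / 100)
Step 3: Rate = 164 / 0.35
Step 4: Rate = 468.6 kg/ha

468.6


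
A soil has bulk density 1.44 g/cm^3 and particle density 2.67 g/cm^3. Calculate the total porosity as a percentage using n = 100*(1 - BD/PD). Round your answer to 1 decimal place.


Step 1: Formula: n = 100 * (1 - BD / PD)
Step 2: n = 100 * (1 - 1.44 / 2.67)
Step 3: n = 100 * (1 - 0.53933)
Step 4: n = 46.1%

46.1


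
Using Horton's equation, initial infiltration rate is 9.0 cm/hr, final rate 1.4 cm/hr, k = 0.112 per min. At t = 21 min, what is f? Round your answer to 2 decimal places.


Step 1: f = fc + (f0 - fc) * exp(-k * t)
Step 2: exp(-0.112 * 21) = 0.095179
Step 3: f = 1.4 + (9.0 - 1.4) * 0.095179
Step 4: f = 1.4 + 7.6 * 0.095179
Step 5: f = 2.12 cm/hr

2.12


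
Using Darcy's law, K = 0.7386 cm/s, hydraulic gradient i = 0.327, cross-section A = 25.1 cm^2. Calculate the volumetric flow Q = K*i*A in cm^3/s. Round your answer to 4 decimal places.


Step 1: Apply Darcy's law: Q = K * i * A
Step 2: Q = 0.7386 * 0.327 * 25.1
Step 3: Q = 6.0622 cm^3/s

6.0622


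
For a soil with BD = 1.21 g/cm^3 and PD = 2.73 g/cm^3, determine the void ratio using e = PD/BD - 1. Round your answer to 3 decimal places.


Step 1: e = PD / BD - 1
Step 2: e = 2.73 / 1.21 - 1
Step 3: e = 2.2562 - 1
Step 4: e = 1.256

1.256


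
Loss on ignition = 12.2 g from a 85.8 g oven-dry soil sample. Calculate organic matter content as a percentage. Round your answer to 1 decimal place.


Step 1: OM% = 100 * LOI / sample mass
Step 2: OM = 100 * 12.2 / 85.8
Step 3: OM = 14.2%

14.2


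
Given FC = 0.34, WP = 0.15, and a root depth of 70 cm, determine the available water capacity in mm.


Step 1: Available water = (FC - WP) * depth * 10
Step 2: AW = (0.34 - 0.15) * 70 * 10
Step 3: AW = 0.19 * 70 * 10
Step 4: AW = 133.0 mm

133.0


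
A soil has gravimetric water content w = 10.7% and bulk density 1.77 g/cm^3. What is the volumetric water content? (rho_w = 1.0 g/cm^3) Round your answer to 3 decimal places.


Step 1: theta = (w / 100) * BD / rho_w
Step 2: theta = (10.7 / 100) * 1.77 / 1.0
Step 3: theta = 0.107 * 1.77
Step 4: theta = 0.189

0.189


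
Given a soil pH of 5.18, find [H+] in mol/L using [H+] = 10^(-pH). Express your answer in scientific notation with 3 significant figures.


Step 1: [H+] = 10^(-pH)
Step 2: [H+] = 10^(-5.18)
Step 3: [H+] = 6.61e-06 mol/L

6.61e-06


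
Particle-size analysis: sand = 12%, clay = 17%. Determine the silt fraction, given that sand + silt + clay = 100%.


Step 1: sand + silt + clay = 100%
Step 2: silt = 100 - sand - clay
Step 3: silt = 100 - 12 - 17
Step 4: silt = 71%

71


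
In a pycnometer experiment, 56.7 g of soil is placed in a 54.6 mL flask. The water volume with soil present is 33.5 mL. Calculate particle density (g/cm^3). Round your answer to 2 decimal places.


Step 1: Volume of solids = flask volume - water volume with soil
Step 2: V_solids = 54.6 - 33.5 = 21.1 mL
Step 3: Particle density = mass / V_solids = 56.7 / 21.1 = 2.69 g/cm^3

2.69


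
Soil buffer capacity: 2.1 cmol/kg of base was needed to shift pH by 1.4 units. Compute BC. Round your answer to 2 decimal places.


Step 1: BC = change in base / change in pH
Step 2: BC = 2.1 / 1.4
Step 3: BC = 1.5 cmol/(kg*pH unit)

1.5


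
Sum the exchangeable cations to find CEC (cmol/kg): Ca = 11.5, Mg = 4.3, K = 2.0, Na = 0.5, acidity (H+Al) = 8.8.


Step 1: CEC = Ca + Mg + K + Na + (H+Al)
Step 2: CEC = 11.5 + 4.3 + 2.0 + 0.5 + 8.8
Step 3: CEC = 27.1 cmol/kg

27.1


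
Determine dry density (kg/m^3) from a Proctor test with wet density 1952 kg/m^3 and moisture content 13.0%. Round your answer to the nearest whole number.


Step 1: Dry density = wet density / (1 + w/100)
Step 2: Dry density = 1952 / (1 + 13.0/100)
Step 3: Dry density = 1952 / 1.13
Step 4: Dry density = 1727 kg/m^3

1727


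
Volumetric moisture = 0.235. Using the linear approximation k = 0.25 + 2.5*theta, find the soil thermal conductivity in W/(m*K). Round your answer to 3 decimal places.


Step 1: k = 0.25 + 2.5 * theta
Step 2: k = 0.25 + 2.5 * 0.235
Step 3: k = 0.25 + 0.588
Step 4: k = 0.838 W/(m*K)

0.838


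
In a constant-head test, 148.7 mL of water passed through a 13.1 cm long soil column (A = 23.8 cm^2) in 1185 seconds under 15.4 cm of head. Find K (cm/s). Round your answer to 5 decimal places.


Step 1: K = Q * L / (A * t * h)
Step 2: Numerator = 148.7 * 13.1 = 1947.97
Step 3: Denominator = 23.8 * 1185 * 15.4 = 434326.2
Step 4: K = 1947.97 / 434326.2 = 0.00449 cm/s

0.00449


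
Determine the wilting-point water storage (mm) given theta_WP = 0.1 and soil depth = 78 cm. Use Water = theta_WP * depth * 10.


Step 1: Water (mm) = theta_WP * depth * 10
Step 2: Water = 0.1 * 78 * 10
Step 3: Water = 78.0 mm

78.0


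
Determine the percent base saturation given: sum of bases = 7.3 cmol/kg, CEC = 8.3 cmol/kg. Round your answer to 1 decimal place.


Step 1: BS = 100 * (sum of bases) / CEC
Step 2: BS = 100 * 7.3 / 8.3
Step 3: BS = 88.0%

88.0


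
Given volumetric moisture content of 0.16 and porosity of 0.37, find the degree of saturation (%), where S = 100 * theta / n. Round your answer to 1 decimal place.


Step 1: S = 100 * theta_v / n
Step 2: S = 100 * 0.16 / 0.37
Step 3: S = 43.2%

43.2


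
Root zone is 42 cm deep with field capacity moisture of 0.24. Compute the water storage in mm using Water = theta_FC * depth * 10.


Step 1: Water (mm) = theta_FC * depth (cm) * 10
Step 2: Water = 0.24 * 42 * 10
Step 3: Water = 100.8 mm

100.8


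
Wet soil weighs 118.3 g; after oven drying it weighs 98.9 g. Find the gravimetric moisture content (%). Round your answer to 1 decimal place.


Step 1: Water mass = wet - dry = 118.3 - 98.9 = 19.4 g
Step 2: w = 100 * water mass / dry mass
Step 3: w = 100 * 19.4 / 98.9 = 19.6%

19.6


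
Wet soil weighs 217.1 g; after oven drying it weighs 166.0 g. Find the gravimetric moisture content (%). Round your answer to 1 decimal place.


Step 1: Water mass = wet - dry = 217.1 - 166.0 = 51.1 g
Step 2: w = 100 * water mass / dry mass
Step 3: w = 100 * 51.1 / 166.0 = 30.8%

30.8


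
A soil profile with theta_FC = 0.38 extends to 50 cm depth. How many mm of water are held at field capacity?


Step 1: Water (mm) = theta_FC * depth (cm) * 10
Step 2: Water = 0.38 * 50 * 10
Step 3: Water = 190.0 mm

190.0


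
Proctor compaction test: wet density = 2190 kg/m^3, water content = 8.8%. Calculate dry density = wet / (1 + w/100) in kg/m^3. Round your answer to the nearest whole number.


Step 1: Dry density = wet density / (1 + w/100)
Step 2: Dry density = 2190 / (1 + 8.8/100)
Step 3: Dry density = 2190 / 1.088
Step 4: Dry density = 2013 kg/m^3

2013


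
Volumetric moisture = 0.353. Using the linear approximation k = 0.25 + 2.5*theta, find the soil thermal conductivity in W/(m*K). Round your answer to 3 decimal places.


Step 1: k = 0.25 + 2.5 * theta
Step 2: k = 0.25 + 2.5 * 0.353
Step 3: k = 0.25 + 0.883
Step 4: k = 1.133 W/(m*K)

1.133


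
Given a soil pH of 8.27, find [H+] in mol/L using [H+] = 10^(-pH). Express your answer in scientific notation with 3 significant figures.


Step 1: [H+] = 10^(-pH)
Step 2: [H+] = 10^(-8.27)
Step 3: [H+] = 5.37e-09 mol/L

5.37e-09


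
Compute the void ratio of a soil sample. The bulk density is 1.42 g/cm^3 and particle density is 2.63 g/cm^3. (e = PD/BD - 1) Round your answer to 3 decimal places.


Step 1: e = PD / BD - 1
Step 2: e = 2.63 / 1.42 - 1
Step 3: e = 1.85211 - 1
Step 4: e = 0.852

0.852


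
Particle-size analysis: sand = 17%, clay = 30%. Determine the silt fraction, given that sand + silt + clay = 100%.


Step 1: sand + silt + clay = 100%
Step 2: silt = 100 - sand - clay
Step 3: silt = 100 - 17 - 30
Step 4: silt = 53%

53


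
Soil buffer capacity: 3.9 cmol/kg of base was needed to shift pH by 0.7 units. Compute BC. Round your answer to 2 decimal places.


Step 1: BC = change in base / change in pH
Step 2: BC = 3.9 / 0.7
Step 3: BC = 5.57 cmol/(kg*pH unit)

5.57


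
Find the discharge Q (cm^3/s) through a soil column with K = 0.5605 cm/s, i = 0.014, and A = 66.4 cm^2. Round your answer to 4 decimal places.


Step 1: Apply Darcy's law: Q = K * i * A
Step 2: Q = 0.5605 * 0.014 * 66.4
Step 3: Q = 0.521 cm^3/s

0.521


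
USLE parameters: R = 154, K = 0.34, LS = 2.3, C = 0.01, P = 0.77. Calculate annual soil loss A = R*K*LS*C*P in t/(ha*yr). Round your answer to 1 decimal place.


Step 1: A = R * K * LS * C * P
Step 2: R * K = 154 * 0.34 = 52.36
Step 3: (R*K) * LS = 52.36 * 2.3 = 120.428
Step 4: * C * P = 120.428 * 0.01 * 0.77 = 0.9
Step 5: A = 0.9 t/(ha*yr)

0.9


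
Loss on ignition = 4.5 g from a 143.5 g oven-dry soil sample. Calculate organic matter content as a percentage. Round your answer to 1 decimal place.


Step 1: OM% = 100 * LOI / sample mass
Step 2: OM = 100 * 4.5 / 143.5
Step 3: OM = 3.1%

3.1


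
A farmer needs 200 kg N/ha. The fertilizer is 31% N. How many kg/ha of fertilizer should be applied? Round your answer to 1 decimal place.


Step 1: Fertilizer rate = target N / (N content / 100)
Step 2: Rate = 200 / (31 / 100)
Step 3: Rate = 200 / 0.31
Step 4: Rate = 645.2 kg/ha

645.2


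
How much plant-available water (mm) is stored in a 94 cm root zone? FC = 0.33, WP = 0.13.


Step 1: Available water = (FC - WP) * depth * 10
Step 2: AW = (0.33 - 0.13) * 94 * 10
Step 3: AW = 0.2 * 94 * 10
Step 4: AW = 188.0 mm

188.0


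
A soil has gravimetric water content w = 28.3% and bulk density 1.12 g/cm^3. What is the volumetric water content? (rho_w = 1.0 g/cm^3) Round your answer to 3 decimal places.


Step 1: theta = (w / 100) * BD / rho_w
Step 2: theta = (28.3 / 100) * 1.12 / 1.0
Step 3: theta = 0.283 * 1.12
Step 4: theta = 0.317

0.317


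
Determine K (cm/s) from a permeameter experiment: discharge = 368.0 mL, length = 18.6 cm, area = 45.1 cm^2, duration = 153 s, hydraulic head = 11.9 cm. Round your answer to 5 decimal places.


Step 1: K = Q * L / (A * t * h)
Step 2: Numerator = 368.0 * 18.6 = 6844.8
Step 3: Denominator = 45.1 * 153 * 11.9 = 82113.57
Step 4: K = 6844.8 / 82113.57 = 0.08336 cm/s

0.08336


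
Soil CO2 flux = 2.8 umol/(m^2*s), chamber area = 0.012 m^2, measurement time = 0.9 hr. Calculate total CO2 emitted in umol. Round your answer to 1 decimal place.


Step 1: Convert time to seconds: 0.9 hr * 3600 = 3240.0 s
Step 2: Total = flux * area * time_s
Step 3: Total = 2.8 * 0.012 * 3240.0
Step 4: Total = 108.9 umol

108.9


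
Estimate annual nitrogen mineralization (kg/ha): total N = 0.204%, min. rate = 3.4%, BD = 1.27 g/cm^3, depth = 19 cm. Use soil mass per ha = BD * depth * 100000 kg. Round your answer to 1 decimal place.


Step 1: Soil mass per ha = BD * depth * 100000 = 1.27 * 19 * 100000 = 2413000 kg
Step 2: Total N pool = soil mass * N%/100 = 2413000 * 0.204/100 = 4922.52 kg/ha
Step 3: N mineralized = N pool * rate%/100 = 4922.52 * 3.4/100 = 167.4 kg/ha/yr

167.4


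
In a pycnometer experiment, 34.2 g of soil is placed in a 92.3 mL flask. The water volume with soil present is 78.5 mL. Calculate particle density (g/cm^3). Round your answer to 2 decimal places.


Step 1: Volume of solids = flask volume - water volume with soil
Step 2: V_solids = 92.3 - 78.5 = 13.8 mL
Step 3: Particle density = mass / V_solids = 34.2 / 13.8 = 2.48 g/cm^3

2.48


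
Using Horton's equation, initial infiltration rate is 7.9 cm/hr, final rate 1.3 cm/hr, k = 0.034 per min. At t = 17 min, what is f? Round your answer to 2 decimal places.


Step 1: f = fc + (f0 - fc) * exp(-k * t)
Step 2: exp(-0.034 * 17) = 0.561019
Step 3: f = 1.3 + (7.9 - 1.3) * 0.561019
Step 4: f = 1.3 + 6.6 * 0.561019
Step 5: f = 5.0 cm/hr

5.0


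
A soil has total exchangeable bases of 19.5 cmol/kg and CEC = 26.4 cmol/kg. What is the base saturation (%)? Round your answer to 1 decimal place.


Step 1: BS = 100 * (sum of bases) / CEC
Step 2: BS = 100 * 19.5 / 26.4
Step 3: BS = 73.9%

73.9


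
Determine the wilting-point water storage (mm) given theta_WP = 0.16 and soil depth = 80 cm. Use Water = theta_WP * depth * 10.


Step 1: Water (mm) = theta_WP * depth * 10
Step 2: Water = 0.16 * 80 * 10
Step 3: Water = 128.0 mm

128.0


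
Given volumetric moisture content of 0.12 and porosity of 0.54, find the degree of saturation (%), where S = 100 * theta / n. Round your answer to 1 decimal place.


Step 1: S = 100 * theta_v / n
Step 2: S = 100 * 0.12 / 0.54
Step 3: S = 22.2%

22.2


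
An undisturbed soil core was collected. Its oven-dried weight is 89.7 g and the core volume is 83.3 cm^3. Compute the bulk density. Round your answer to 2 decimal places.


Step 1: Identify the formula: BD = dry mass / volume
Step 2: Substitute values: BD = 89.7 / 83.3
Step 3: BD = 1.08 g/cm^3

1.08


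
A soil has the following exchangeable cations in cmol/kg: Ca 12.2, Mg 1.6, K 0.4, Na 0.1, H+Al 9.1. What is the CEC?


Step 1: CEC = Ca + Mg + K + Na + (H+Al)
Step 2: CEC = 12.2 + 1.6 + 0.4 + 0.1 + 9.1
Step 3: CEC = 23.4 cmol/kg

23.4


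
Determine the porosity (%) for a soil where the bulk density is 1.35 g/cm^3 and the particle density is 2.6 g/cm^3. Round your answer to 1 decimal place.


Step 1: Formula: n = 100 * (1 - BD / PD)
Step 2: n = 100 * (1 - 1.35 / 2.6)
Step 3: n = 100 * (1 - 0.51923)
Step 4: n = 48.1%

48.1


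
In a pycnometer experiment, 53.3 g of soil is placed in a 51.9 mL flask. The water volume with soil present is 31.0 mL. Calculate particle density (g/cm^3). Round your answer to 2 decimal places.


Step 1: Volume of solids = flask volume - water volume with soil
Step 2: V_solids = 51.9 - 31.0 = 20.9 mL
Step 3: Particle density = mass / V_solids = 53.3 / 20.9 = 2.55 g/cm^3

2.55


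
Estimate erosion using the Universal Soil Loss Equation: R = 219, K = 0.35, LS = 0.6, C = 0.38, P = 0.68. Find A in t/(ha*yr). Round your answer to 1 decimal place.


Step 1: A = R * K * LS * C * P
Step 2: R * K = 219 * 0.35 = 76.65
Step 3: (R*K) * LS = 76.65 * 0.6 = 45.99
Step 4: * C * P = 45.99 * 0.38 * 0.68 = 11.9
Step 5: A = 11.9 t/(ha*yr)

11.9


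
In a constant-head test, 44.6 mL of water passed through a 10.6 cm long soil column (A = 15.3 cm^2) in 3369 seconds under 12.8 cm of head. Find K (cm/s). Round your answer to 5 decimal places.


Step 1: K = Q * L / (A * t * h)
Step 2: Numerator = 44.6 * 10.6 = 472.76
Step 3: Denominator = 15.3 * 3369 * 12.8 = 659784.96
Step 4: K = 472.76 / 659784.96 = 0.00072 cm/s

0.00072


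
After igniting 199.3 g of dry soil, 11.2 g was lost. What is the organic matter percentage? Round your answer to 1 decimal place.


Step 1: OM% = 100 * LOI / sample mass
Step 2: OM = 100 * 11.2 / 199.3
Step 3: OM = 5.6%

5.6


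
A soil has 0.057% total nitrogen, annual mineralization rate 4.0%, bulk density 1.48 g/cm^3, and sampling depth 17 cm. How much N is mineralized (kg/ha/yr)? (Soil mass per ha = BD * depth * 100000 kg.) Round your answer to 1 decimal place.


Step 1: Soil mass per ha = BD * depth * 100000 = 1.48 * 17 * 100000 = 2516000 kg
Step 2: Total N pool = soil mass * N%/100 = 2516000 * 0.057/100 = 1434.12 kg/ha
Step 3: N mineralized = N pool * rate%/100 = 1434.12 * 4.0/100 = 57.4 kg/ha/yr

57.4


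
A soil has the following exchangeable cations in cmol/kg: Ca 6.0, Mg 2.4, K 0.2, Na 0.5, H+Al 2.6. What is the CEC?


Step 1: CEC = Ca + Mg + K + Na + (H+Al)
Step 2: CEC = 6.0 + 2.4 + 0.2 + 0.5 + 2.6
Step 3: CEC = 11.7 cmol/kg

11.7


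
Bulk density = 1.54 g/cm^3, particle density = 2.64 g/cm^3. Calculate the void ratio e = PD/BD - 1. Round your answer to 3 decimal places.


Step 1: e = PD / BD - 1
Step 2: e = 2.64 / 1.54 - 1
Step 3: e = 1.71429 - 1
Step 4: e = 0.714

0.714


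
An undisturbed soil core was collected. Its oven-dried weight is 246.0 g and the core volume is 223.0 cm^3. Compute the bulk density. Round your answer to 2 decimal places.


Step 1: Identify the formula: BD = dry mass / volume
Step 2: Substitute values: BD = 246.0 / 223.0
Step 3: BD = 1.1 g/cm^3

1.1


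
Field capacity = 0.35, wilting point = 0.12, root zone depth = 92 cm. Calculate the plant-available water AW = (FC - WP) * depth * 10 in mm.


Step 1: Available water = (FC - WP) * depth * 10
Step 2: AW = (0.35 - 0.12) * 92 * 10
Step 3: AW = 0.23 * 92 * 10
Step 4: AW = 211.6 mm

211.6


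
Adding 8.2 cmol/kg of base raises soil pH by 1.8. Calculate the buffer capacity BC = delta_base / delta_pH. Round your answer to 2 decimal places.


Step 1: BC = change in base / change in pH
Step 2: BC = 8.2 / 1.8
Step 3: BC = 4.56 cmol/(kg*pH unit)

4.56


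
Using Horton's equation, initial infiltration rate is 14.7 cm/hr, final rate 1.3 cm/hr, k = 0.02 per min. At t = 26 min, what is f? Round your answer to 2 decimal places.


Step 1: f = fc + (f0 - fc) * exp(-k * t)
Step 2: exp(-0.02 * 26) = 0.594521
Step 3: f = 1.3 + (14.7 - 1.3) * 0.594521
Step 4: f = 1.3 + 13.4 * 0.594521
Step 5: f = 9.27 cm/hr

9.27


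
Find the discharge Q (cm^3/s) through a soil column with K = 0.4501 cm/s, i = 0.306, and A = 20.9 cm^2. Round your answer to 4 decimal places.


Step 1: Apply Darcy's law: Q = K * i * A
Step 2: Q = 0.4501 * 0.306 * 20.9
Step 3: Q = 2.8786 cm^3/s

2.8786


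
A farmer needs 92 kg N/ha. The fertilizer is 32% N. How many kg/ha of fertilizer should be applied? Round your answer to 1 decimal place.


Step 1: Fertilizer rate = target N / (N content / 100)
Step 2: Rate = 92 / (32 / 100)
Step 3: Rate = 92 / 0.32
Step 4: Rate = 287.5 kg/ha

287.5


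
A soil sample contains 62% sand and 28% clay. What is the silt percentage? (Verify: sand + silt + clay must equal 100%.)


Step 1: sand + silt + clay = 100%
Step 2: silt = 100 - sand - clay
Step 3: silt = 100 - 62 - 28
Step 4: silt = 10%

10


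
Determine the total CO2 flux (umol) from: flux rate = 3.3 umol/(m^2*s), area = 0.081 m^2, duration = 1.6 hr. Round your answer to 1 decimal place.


Step 1: Convert time to seconds: 1.6 hr * 3600 = 5760.0 s
Step 2: Total = flux * area * time_s
Step 3: Total = 3.3 * 0.081 * 5760.0
Step 4: Total = 1539.6 umol

1539.6


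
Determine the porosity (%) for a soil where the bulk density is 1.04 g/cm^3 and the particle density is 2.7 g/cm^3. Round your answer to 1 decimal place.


Step 1: Formula: n = 100 * (1 - BD / PD)
Step 2: n = 100 * (1 - 1.04 / 2.7)
Step 3: n = 100 * (1 - 0.38519)
Step 4: n = 61.5%

61.5


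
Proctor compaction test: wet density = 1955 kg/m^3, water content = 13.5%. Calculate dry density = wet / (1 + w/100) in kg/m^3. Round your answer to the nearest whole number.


Step 1: Dry density = wet density / (1 + w/100)
Step 2: Dry density = 1955 / (1 + 13.5/100)
Step 3: Dry density = 1955 / 1.135
Step 4: Dry density = 1722 kg/m^3

1722


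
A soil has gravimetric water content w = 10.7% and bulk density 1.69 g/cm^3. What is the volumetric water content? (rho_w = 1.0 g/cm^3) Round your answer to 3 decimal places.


Step 1: theta = (w / 100) * BD / rho_w
Step 2: theta = (10.7 / 100) * 1.69 / 1.0
Step 3: theta = 0.107 * 1.69
Step 4: theta = 0.181

0.181


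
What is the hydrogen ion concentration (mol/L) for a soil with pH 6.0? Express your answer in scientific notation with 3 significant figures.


Step 1: [H+] = 10^(-pH)
Step 2: [H+] = 10^(-6.0)
Step 3: [H+] = 1.00e-06 mol/L

1.00e-06


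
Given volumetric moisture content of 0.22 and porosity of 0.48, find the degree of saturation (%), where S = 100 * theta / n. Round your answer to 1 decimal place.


Step 1: S = 100 * theta_v / n
Step 2: S = 100 * 0.22 / 0.48
Step 3: S = 45.8%

45.8


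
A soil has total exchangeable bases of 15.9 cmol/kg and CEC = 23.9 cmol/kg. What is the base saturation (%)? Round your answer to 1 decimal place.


Step 1: BS = 100 * (sum of bases) / CEC
Step 2: BS = 100 * 15.9 / 23.9
Step 3: BS = 66.5%

66.5


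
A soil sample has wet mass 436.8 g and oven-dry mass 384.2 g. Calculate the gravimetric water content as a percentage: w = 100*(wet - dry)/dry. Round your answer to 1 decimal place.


Step 1: Water mass = wet - dry = 436.8 - 384.2 = 52.6 g
Step 2: w = 100 * water mass / dry mass
Step 3: w = 100 * 52.6 / 384.2 = 13.7%

13.7


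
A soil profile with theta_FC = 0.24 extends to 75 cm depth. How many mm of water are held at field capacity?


Step 1: Water (mm) = theta_FC * depth (cm) * 10
Step 2: Water = 0.24 * 75 * 10
Step 3: Water = 180.0 mm

180.0


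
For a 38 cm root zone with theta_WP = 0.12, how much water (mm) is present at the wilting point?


Step 1: Water (mm) = theta_WP * depth * 10
Step 2: Water = 0.12 * 38 * 10
Step 3: Water = 45.6 mm

45.6


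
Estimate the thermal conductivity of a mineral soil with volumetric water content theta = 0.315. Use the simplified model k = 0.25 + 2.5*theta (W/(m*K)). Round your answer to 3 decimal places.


Step 1: k = 0.25 + 2.5 * theta
Step 2: k = 0.25 + 2.5 * 0.315
Step 3: k = 0.25 + 0.788
Step 4: k = 1.038 W/(m*K)

1.038


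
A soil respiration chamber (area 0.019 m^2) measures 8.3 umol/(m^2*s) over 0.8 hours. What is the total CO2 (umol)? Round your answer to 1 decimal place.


Step 1: Convert time to seconds: 0.8 hr * 3600 = 2880.0 s
Step 2: Total = flux * area * time_s
Step 3: Total = 8.3 * 0.019 * 2880.0
Step 4: Total = 454.2 umol

454.2


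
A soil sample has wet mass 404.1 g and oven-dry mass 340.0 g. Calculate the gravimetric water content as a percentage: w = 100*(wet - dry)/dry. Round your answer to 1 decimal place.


Step 1: Water mass = wet - dry = 404.1 - 340.0 = 64.1 g
Step 2: w = 100 * water mass / dry mass
Step 3: w = 100 * 64.1 / 340.0 = 18.9%

18.9


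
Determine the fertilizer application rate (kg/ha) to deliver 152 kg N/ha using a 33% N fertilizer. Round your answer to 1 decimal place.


Step 1: Fertilizer rate = target N / (N content / 100)
Step 2: Rate = 152 / (33 / 100)
Step 3: Rate = 152 / 0.33
Step 4: Rate = 460.6 kg/ha

460.6


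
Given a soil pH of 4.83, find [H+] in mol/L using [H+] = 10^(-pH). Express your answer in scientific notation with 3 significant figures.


Step 1: [H+] = 10^(-pH)
Step 2: [H+] = 10^(-4.83)
Step 3: [H+] = 1.48e-05 mol/L

1.48e-05


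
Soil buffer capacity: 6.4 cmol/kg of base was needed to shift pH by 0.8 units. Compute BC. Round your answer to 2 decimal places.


Step 1: BC = change in base / change in pH
Step 2: BC = 6.4 / 0.8
Step 3: BC = 8.0 cmol/(kg*pH unit)

8.0


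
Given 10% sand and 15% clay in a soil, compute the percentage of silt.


Step 1: sand + silt + clay = 100%
Step 2: silt = 100 - sand - clay
Step 3: silt = 100 - 10 - 15
Step 4: silt = 75%

75


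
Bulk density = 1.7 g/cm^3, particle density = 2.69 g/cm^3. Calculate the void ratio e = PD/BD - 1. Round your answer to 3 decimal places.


Step 1: e = PD / BD - 1
Step 2: e = 2.69 / 1.7 - 1
Step 3: e = 1.58235 - 1
Step 4: e = 0.582

0.582


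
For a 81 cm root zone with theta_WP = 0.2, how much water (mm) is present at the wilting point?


Step 1: Water (mm) = theta_WP * depth * 10
Step 2: Water = 0.2 * 81 * 10
Step 3: Water = 162.0 mm

162.0


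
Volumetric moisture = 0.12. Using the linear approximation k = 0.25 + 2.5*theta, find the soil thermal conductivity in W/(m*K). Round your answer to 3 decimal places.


Step 1: k = 0.25 + 2.5 * theta
Step 2: k = 0.25 + 2.5 * 0.12
Step 3: k = 0.25 + 0.3
Step 4: k = 0.55 W/(m*K)

0.55


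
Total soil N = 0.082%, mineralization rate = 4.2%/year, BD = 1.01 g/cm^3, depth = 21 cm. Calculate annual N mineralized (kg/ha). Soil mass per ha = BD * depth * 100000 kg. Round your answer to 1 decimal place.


Step 1: Soil mass per ha = BD * depth * 100000 = 1.01 * 21 * 100000 = 2121000 kg
Step 2: Total N pool = soil mass * N%/100 = 2121000 * 0.082/100 = 1739.22 kg/ha
Step 3: N mineralized = N pool * rate%/100 = 1739.22 * 4.2/100 = 73.0 kg/ha/yr

73.0


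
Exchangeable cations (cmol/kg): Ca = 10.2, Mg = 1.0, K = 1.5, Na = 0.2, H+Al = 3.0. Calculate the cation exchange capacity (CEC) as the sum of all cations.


Step 1: CEC = Ca + Mg + K + Na + (H+Al)
Step 2: CEC = 10.2 + 1.0 + 1.5 + 0.2 + 3.0
Step 3: CEC = 15.9 cmol/kg

15.9


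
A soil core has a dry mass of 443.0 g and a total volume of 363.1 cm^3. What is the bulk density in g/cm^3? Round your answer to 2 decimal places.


Step 1: Identify the formula: BD = dry mass / volume
Step 2: Substitute values: BD = 443.0 / 363.1
Step 3: BD = 1.22 g/cm^3

1.22


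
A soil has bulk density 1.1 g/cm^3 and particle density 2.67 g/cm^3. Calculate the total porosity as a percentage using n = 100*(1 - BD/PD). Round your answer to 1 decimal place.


Step 1: Formula: n = 100 * (1 - BD / PD)
Step 2: n = 100 * (1 - 1.1 / 2.67)
Step 3: n = 100 * (1 - 0.41199)
Step 4: n = 58.8%

58.8


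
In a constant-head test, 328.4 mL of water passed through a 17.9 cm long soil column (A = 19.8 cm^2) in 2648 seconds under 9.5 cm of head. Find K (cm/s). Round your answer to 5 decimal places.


Step 1: K = Q * L / (A * t * h)
Step 2: Numerator = 328.4 * 17.9 = 5878.36
Step 3: Denominator = 19.8 * 2648 * 9.5 = 498088.8
Step 4: K = 5878.36 / 498088.8 = 0.0118 cm/s

0.0118


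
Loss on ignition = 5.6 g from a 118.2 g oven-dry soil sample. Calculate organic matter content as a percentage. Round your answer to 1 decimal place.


Step 1: OM% = 100 * LOI / sample mass
Step 2: OM = 100 * 5.6 / 118.2
Step 3: OM = 4.7%

4.7


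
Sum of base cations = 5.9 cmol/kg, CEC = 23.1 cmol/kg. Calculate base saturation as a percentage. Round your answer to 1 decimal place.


Step 1: BS = 100 * (sum of bases) / CEC
Step 2: BS = 100 * 5.9 / 23.1
Step 3: BS = 25.5%

25.5


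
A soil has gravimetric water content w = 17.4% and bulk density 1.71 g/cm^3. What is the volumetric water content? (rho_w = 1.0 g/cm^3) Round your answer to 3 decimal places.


Step 1: theta = (w / 100) * BD / rho_w
Step 2: theta = (17.4 / 100) * 1.71 / 1.0
Step 3: theta = 0.174 * 1.71
Step 4: theta = 0.298

0.298


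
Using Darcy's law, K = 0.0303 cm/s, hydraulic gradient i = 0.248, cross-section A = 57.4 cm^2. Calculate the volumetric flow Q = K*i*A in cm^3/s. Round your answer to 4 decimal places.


Step 1: Apply Darcy's law: Q = K * i * A
Step 2: Q = 0.0303 * 0.248 * 57.4
Step 3: Q = 0.4313 cm^3/s

0.4313


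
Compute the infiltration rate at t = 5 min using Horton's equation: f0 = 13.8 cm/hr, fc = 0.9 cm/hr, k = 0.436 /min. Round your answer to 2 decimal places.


Step 1: f = fc + (f0 - fc) * exp(-k * t)
Step 2: exp(-0.436 * 5) = 0.113042
Step 3: f = 0.9 + (13.8 - 0.9) * 0.113042
Step 4: f = 0.9 + 12.9 * 0.113042
Step 5: f = 2.36 cm/hr

2.36


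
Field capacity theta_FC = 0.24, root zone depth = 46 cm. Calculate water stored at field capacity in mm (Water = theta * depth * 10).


Step 1: Water (mm) = theta_FC * depth (cm) * 10
Step 2: Water = 0.24 * 46 * 10
Step 3: Water = 110.4 mm

110.4


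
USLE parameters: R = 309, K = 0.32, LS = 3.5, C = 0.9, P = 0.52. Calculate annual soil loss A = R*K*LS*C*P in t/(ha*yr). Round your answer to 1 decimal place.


Step 1: A = R * K * LS * C * P
Step 2: R * K = 309 * 0.32 = 98.88
Step 3: (R*K) * LS = 98.88 * 3.5 = 346.08
Step 4: * C * P = 346.08 * 0.9 * 0.52 = 162.0
Step 5: A = 162.0 t/(ha*yr)

162.0


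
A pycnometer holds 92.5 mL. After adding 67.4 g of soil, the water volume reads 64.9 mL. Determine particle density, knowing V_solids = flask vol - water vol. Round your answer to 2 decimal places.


Step 1: Volume of solids = flask volume - water volume with soil
Step 2: V_solids = 92.5 - 64.9 = 27.6 mL
Step 3: Particle density = mass / V_solids = 67.4 / 27.6 = 2.44 g/cm^3

2.44


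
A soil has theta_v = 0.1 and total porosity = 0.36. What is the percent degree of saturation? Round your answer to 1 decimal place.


Step 1: S = 100 * theta_v / n
Step 2: S = 100 * 0.1 / 0.36
Step 3: S = 27.8%

27.8


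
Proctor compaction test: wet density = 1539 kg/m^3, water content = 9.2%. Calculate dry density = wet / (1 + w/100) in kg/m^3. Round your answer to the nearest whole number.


Step 1: Dry density = wet density / (1 + w/100)
Step 2: Dry density = 1539 / (1 + 9.2/100)
Step 3: Dry density = 1539 / 1.092
Step 4: Dry density = 1409 kg/m^3

1409


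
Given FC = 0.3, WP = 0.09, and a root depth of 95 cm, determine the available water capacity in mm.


Step 1: Available water = (FC - WP) * depth * 10
Step 2: AW = (0.3 - 0.09) * 95 * 10
Step 3: AW = 0.21 * 95 * 10
Step 4: AW = 199.5 mm

199.5


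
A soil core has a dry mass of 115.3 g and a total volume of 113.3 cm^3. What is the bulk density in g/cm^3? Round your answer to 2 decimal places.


Step 1: Identify the formula: BD = dry mass / volume
Step 2: Substitute values: BD = 115.3 / 113.3
Step 3: BD = 1.02 g/cm^3

1.02


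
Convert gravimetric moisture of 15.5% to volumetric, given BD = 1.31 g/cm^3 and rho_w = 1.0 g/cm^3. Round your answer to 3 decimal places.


Step 1: theta = (w / 100) * BD / rho_w
Step 2: theta = (15.5 / 100) * 1.31 / 1.0
Step 3: theta = 0.155 * 1.31
Step 4: theta = 0.203

0.203


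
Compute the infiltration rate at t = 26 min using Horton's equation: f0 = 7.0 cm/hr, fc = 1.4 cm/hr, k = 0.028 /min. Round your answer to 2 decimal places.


Step 1: f = fc + (f0 - fc) * exp(-k * t)
Step 2: exp(-0.028 * 26) = 0.482874
Step 3: f = 1.4 + (7.0 - 1.4) * 0.482874
Step 4: f = 1.4 + 5.6 * 0.482874
Step 5: f = 4.1 cm/hr

4.1


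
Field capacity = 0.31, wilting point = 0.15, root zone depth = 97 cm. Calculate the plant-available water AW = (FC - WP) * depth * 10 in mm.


Step 1: Available water = (FC - WP) * depth * 10
Step 2: AW = (0.31 - 0.15) * 97 * 10
Step 3: AW = 0.16 * 97 * 10
Step 4: AW = 155.2 mm

155.2


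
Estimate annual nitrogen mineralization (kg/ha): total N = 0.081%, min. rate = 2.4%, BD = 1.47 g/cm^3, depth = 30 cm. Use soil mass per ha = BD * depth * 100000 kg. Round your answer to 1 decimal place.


Step 1: Soil mass per ha = BD * depth * 100000 = 1.47 * 30 * 100000 = 4410000 kg
Step 2: Total N pool = soil mass * N%/100 = 4410000 * 0.081/100 = 3572.1 kg/ha
Step 3: N mineralized = N pool * rate%/100 = 3572.1 * 2.4/100 = 85.7 kg/ha/yr

85.7


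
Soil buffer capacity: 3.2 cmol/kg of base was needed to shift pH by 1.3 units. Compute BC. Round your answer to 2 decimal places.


Step 1: BC = change in base / change in pH
Step 2: BC = 3.2 / 1.3
Step 3: BC = 2.46 cmol/(kg*pH unit)

2.46


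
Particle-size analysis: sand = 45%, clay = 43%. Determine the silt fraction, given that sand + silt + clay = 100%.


Step 1: sand + silt + clay = 100%
Step 2: silt = 100 - sand - clay
Step 3: silt = 100 - 45 - 43
Step 4: silt = 12%

12


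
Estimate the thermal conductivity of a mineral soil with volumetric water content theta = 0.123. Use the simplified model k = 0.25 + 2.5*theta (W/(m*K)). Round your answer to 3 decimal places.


Step 1: k = 0.25 + 2.5 * theta
Step 2: k = 0.25 + 2.5 * 0.123
Step 3: k = 0.25 + 0.308
Step 4: k = 0.558 W/(m*K)

0.558


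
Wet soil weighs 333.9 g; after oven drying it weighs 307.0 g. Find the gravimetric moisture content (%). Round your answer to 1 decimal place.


Step 1: Water mass = wet - dry = 333.9 - 307.0 = 26.9 g
Step 2: w = 100 * water mass / dry mass
Step 3: w = 100 * 26.9 / 307.0 = 8.8%

8.8


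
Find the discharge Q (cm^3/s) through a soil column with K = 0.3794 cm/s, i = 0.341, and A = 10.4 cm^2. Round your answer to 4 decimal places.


Step 1: Apply Darcy's law: Q = K * i * A
Step 2: Q = 0.3794 * 0.341 * 10.4
Step 3: Q = 1.3455 cm^3/s

1.3455


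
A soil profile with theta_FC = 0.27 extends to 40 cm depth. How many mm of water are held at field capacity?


Step 1: Water (mm) = theta_FC * depth (cm) * 10
Step 2: Water = 0.27 * 40 * 10
Step 3: Water = 108.0 mm

108.0


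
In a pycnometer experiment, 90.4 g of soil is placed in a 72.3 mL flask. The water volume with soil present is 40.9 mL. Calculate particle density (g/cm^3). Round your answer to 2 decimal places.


Step 1: Volume of solids = flask volume - water volume with soil
Step 2: V_solids = 72.3 - 40.9 = 31.4 mL
Step 3: Particle density = mass / V_solids = 90.4 / 31.4 = 2.88 g/cm^3

2.88


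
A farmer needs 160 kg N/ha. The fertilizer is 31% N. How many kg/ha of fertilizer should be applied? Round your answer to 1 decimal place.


Step 1: Fertilizer rate = target N / (N content / 100)
Step 2: Rate = 160 / (31 / 100)
Step 3: Rate = 160 / 0.31
Step 4: Rate = 516.1 kg/ha

516.1


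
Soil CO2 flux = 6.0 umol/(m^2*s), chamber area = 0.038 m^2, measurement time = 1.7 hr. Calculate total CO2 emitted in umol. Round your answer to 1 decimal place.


Step 1: Convert time to seconds: 1.7 hr * 3600 = 6120.0 s
Step 2: Total = flux * area * time_s
Step 3: Total = 6.0 * 0.038 * 6120.0
Step 4: Total = 1395.4 umol

1395.4


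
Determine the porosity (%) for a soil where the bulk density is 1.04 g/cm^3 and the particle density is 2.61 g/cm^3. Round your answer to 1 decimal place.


Step 1: Formula: n = 100 * (1 - BD / PD)
Step 2: n = 100 * (1 - 1.04 / 2.61)
Step 3: n = 100 * (1 - 0.39847)
Step 4: n = 60.2%

60.2


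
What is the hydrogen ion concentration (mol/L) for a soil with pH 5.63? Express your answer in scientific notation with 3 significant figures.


Step 1: [H+] = 10^(-pH)
Step 2: [H+] = 10^(-5.63)
Step 3: [H+] = 2.34e-06 mol/L

2.34e-06


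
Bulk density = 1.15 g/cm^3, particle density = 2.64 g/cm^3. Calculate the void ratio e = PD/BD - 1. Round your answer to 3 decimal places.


Step 1: e = PD / BD - 1
Step 2: e = 2.64 / 1.15 - 1
Step 3: e = 2.29565 - 1
Step 4: e = 1.296

1.296


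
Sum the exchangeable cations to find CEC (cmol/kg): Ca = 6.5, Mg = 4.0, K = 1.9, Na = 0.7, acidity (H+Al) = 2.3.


Step 1: CEC = Ca + Mg + K + Na + (H+Al)
Step 2: CEC = 6.5 + 4.0 + 1.9 + 0.7 + 2.3
Step 3: CEC = 15.4 cmol/kg

15.4


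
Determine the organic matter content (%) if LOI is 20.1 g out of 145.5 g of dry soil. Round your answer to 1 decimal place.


Step 1: OM% = 100 * LOI / sample mass
Step 2: OM = 100 * 20.1 / 145.5
Step 3: OM = 13.8%

13.8


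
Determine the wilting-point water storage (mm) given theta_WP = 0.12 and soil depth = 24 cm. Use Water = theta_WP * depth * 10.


Step 1: Water (mm) = theta_WP * depth * 10
Step 2: Water = 0.12 * 24 * 10
Step 3: Water = 28.8 mm

28.8


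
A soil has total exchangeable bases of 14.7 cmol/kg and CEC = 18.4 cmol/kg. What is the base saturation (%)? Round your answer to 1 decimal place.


Step 1: BS = 100 * (sum of bases) / CEC
Step 2: BS = 100 * 14.7 / 18.4
Step 3: BS = 79.9%

79.9


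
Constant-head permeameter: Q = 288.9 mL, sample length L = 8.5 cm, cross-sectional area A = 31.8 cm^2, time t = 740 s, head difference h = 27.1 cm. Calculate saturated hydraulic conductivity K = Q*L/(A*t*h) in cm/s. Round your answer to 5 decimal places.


Step 1: K = Q * L / (A * t * h)
Step 2: Numerator = 288.9 * 8.5 = 2455.65
Step 3: Denominator = 31.8 * 740 * 27.1 = 637717.2
Step 4: K = 2455.65 / 637717.2 = 0.00385 cm/s

0.00385


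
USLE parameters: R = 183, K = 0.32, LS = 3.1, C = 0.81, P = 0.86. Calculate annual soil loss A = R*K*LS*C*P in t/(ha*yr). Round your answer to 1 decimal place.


Step 1: A = R * K * LS * C * P
Step 2: R * K = 183 * 0.32 = 58.56
Step 3: (R*K) * LS = 58.56 * 3.1 = 181.536
Step 4: * C * P = 181.536 * 0.81 * 0.86 = 126.5
Step 5: A = 126.5 t/(ha*yr)

126.5


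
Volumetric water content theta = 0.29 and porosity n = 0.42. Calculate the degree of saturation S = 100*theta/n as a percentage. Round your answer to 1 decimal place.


Step 1: S = 100 * theta_v / n
Step 2: S = 100 * 0.29 / 0.42
Step 3: S = 69.0%

69.0


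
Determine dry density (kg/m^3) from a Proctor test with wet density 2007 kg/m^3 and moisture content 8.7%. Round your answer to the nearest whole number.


Step 1: Dry density = wet density / (1 + w/100)
Step 2: Dry density = 2007 / (1 + 8.7/100)
Step 3: Dry density = 2007 / 1.087
Step 4: Dry density = 1846 kg/m^3

1846


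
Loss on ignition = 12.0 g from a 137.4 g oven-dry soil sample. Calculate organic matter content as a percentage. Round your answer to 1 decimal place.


Step 1: OM% = 100 * LOI / sample mass
Step 2: OM = 100 * 12.0 / 137.4
Step 3: OM = 8.7%

8.7


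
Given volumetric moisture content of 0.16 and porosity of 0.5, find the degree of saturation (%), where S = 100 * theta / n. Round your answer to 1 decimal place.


Step 1: S = 100 * theta_v / n
Step 2: S = 100 * 0.16 / 0.5
Step 3: S = 32.0%

32.0


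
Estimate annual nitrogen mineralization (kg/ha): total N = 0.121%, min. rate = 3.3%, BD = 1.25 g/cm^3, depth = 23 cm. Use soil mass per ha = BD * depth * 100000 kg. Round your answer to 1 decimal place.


Step 1: Soil mass per ha = BD * depth * 100000 = 1.25 * 23 * 100000 = 2875000 kg
Step 2: Total N pool = soil mass * N%/100 = 2875000 * 0.121/100 = 3478.75 kg/ha
Step 3: N mineralized = N pool * rate%/100 = 3478.75 * 3.3/100 = 114.8 kg/ha/yr

114.8


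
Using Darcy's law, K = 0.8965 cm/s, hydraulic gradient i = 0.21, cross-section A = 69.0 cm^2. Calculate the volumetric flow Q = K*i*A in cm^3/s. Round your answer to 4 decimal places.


Step 1: Apply Darcy's law: Q = K * i * A
Step 2: Q = 0.8965 * 0.21 * 69.0
Step 3: Q = 12.9903 cm^3/s

12.9903


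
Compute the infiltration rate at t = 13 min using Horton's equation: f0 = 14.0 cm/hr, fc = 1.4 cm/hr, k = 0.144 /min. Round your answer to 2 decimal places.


Step 1: f = fc + (f0 - fc) * exp(-k * t)
Step 2: exp(-0.144 * 13) = 0.153816
Step 3: f = 1.4 + (14.0 - 1.4) * 0.153816
Step 4: f = 1.4 + 12.6 * 0.153816
Step 5: f = 3.34 cm/hr

3.34


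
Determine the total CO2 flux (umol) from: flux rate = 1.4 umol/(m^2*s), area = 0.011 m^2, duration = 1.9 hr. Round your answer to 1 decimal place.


Step 1: Convert time to seconds: 1.9 hr * 3600 = 6840.0 s
Step 2: Total = flux * area * time_s
Step 3: Total = 1.4 * 0.011 * 6840.0
Step 4: Total = 105.3 umol

105.3


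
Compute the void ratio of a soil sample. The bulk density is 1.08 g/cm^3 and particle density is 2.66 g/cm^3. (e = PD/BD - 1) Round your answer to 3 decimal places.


Step 1: e = PD / BD - 1
Step 2: e = 2.66 / 1.08 - 1
Step 3: e = 2.46296 - 1
Step 4: e = 1.463

1.463


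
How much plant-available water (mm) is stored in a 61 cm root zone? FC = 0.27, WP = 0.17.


Step 1: Available water = (FC - WP) * depth * 10
Step 2: AW = (0.27 - 0.17) * 61 * 10
Step 3: AW = 0.1 * 61 * 10
Step 4: AW = 61.0 mm

61.0


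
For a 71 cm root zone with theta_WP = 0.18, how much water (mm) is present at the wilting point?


Step 1: Water (mm) = theta_WP * depth * 10
Step 2: Water = 0.18 * 71 * 10
Step 3: Water = 127.8 mm

127.8


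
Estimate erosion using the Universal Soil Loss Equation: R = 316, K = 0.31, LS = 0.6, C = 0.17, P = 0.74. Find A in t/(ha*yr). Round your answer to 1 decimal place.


Step 1: A = R * K * LS * C * P
Step 2: R * K = 316 * 0.31 = 97.96
Step 3: (R*K) * LS = 97.96 * 0.6 = 58.776
Step 4: * C * P = 58.776 * 0.17 * 0.74 = 7.4
Step 5: A = 7.4 t/(ha*yr)

7.4


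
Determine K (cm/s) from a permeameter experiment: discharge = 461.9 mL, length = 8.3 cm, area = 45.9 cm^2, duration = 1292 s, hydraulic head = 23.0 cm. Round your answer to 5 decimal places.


Step 1: K = Q * L / (A * t * h)
Step 2: Numerator = 461.9 * 8.3 = 3833.77
Step 3: Denominator = 45.9 * 1292 * 23.0 = 1363964.4
Step 4: K = 3833.77 / 1363964.4 = 0.00281 cm/s

0.00281


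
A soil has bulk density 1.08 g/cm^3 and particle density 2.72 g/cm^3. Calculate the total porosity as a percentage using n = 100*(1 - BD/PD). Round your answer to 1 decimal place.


Step 1: Formula: n = 100 * (1 - BD / PD)
Step 2: n = 100 * (1 - 1.08 / 2.72)
Step 3: n = 100 * (1 - 0.39706)
Step 4: n = 60.3%

60.3


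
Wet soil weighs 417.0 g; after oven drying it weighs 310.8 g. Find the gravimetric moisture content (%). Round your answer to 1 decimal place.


Step 1: Water mass = wet - dry = 417.0 - 310.8 = 106.2 g
Step 2: w = 100 * water mass / dry mass
Step 3: w = 100 * 106.2 / 310.8 = 34.2%

34.2
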